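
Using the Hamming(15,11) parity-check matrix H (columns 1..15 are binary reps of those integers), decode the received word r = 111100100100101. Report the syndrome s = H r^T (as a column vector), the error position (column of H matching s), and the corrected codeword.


s = (1, 0, 1, 1)^T, error position = 11, corrected codeword c = 111100100110101

Compute s = H r^T mod 2 one row at a time:
  s_1 = 0 + 0 + 1 + 0 + 0 + 1 + 0 + 1 = 3 ≡ 1 (mod 2).
  s_2 = 1 + 0 + 0 + 1 + 0 + 1 + 0 + 1 = 4 ≡ 0 (mod 2).
  s_3 = 1 + 1 + 0 + 1 + 1 + 0 + 0 + 1 = 5 ≡ 1 (mod 2).
  s_4 = 1 + 1 + 0 + 1 + 0 + 0 + 1 + 1 = 5 ≡ 1 (mod 2).
s = (1, 0, 1, 1)^T — this equals column 11 of H (binary 1011), so error is at position 11.
Correct: flip bit 11 of r = 111100100100101 to get c = 111100100110101.


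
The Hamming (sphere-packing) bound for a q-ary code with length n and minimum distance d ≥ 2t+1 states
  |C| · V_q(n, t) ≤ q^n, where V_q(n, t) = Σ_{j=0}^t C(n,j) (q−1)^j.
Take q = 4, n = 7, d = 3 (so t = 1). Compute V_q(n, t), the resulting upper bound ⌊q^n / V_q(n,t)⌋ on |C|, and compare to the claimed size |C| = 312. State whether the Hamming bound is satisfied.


V_q(n, t) = 22, q^n = 16384, Hamming bound = 744, |C| = 312 ≤ bound (satisfied).

Step 1: Compute V_q(n, t) = Σ_{j=0}^1 C(n, j) (q−1)^j.
  j = 0: C(7,0)·(3)^0 = 1·1 = 1.
  j = 1: C(7,1)·(3)^1 = 7·3 = 21.
  V_q(n, t) = 1 + 21 = 22.
Step 2: q^n = 4^7 = 16384.
Step 3: Hamming bound ⌊q^n / V_q(n,t)⌋ = ⌊16384/22⌋ = 744.
Step 4: Compare |C| = 312 to 744: satisfied.
The claimed |C| lies below the Hamming bound.


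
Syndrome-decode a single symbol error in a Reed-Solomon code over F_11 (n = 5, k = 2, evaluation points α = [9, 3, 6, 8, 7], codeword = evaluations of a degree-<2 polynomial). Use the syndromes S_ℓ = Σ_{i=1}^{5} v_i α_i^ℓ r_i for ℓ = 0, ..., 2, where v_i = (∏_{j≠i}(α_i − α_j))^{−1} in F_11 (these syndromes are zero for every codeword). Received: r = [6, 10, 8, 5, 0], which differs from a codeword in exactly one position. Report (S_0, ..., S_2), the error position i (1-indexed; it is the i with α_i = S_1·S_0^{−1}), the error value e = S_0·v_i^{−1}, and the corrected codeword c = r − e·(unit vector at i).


S = (2, 5, 7), error at position 4, error magnitude e = 2, c = [6, 10, 8, 3, 0].

Step 1: column multipliers v_i = (∏_{j≠i}(α_i − α_j))^{−1} mod 11.
  i = 1 (α = 9): (9−3)(9−6)(9−8)(9−7) = 6·3·1·2 = 36 ≡ 3, so v_1 = 3^{−1} = 4 (mod 11).
  i = 2 (α = 3): (3−9)(3−6)(3−8)(3−7) = (−6)·(−3)·(−5)·(−4) = 360 ≡ 8, so v_2 = 8^{−1} = 7 (mod 11).
  i = 3 (α = 6): (6−9)(6−3)(6−8)(6−7) = (−3)·3·(−2)·(−1) = −18 ≡ 4, so v_3 = 4^{−1} = 3 (mod 11).
  i = 4 (α = 8): (8−9)(8−3)(8−6)(8−7) = (−1)·5·2·1 = −10 ≡ 1, so v_4 = 1^{−1} = 1 (mod 11).
  i = 5 (α = 7): (7−9)(7−3)(7−6)(7−8) = (−2)·4·1·(−1) = 8 ≡ 8, so v_5 = 8^{−1} = 7 (mod 11).
  v = [4, 7, 3, 1, 7].
Step 2: syndromes of r = [6, 10, 8, 5, 0] (all sums mod 11).
  S_0 = Σ v_i r_i = 4·6 + 7·10 + 3·8 + 1·5 + 7·0 = 123 ≡ 2.
  S_1 = Σ v_i α_i r_i = 4·9·6 + 7·3·10 + 3·6·8 + 1·8·5 + 7·7·0 = 610 ≡ 5.
  α_i^2 mod 11 = [4, 9, 3, 9, 5].
  S_2 = Σ v_i α_i^2 r_i = 4·4·6 + 7·9·10 + 3·3·8 + 1·9·5 + 7·5·0 = 843 ≡ 7.
  S = (2, 5, 7) ≠ 0, so r is not a codeword (an error is present).
Step 3: locate the error. For a single error e at position i, S_ℓ = v_i·e·α_i^ℓ, so α_err = S_1/S_0.
  S_0^{−1} = 2^{−1} = 6 (mod 11), so α_err = 5·6 = 30 ≡ 8 = α_4. Error position i = 4.
  Consistency check: S_2/S_1 = 7·9 = 63 ≡ 8 = α_err ✓ (single-error assumption holds).
Step 4: error magnitude e = S_0/v_4 = S_0·∏_{j≠4}(α_4 − α_j) = 2·1 = 2 ≡ 2 (mod 11).
Step 5: correct position 4: c_4 = r_4 − e = 5 − 2 ≡ 3 (mod 11). Hence c = [6, 10, 8, 3, 0].
  Check: interpolating c through the α_i gives m(x) = 1 + 3·x (degree < 2) with m(α_i) = c_i for every i, so c is indeed a codeword.


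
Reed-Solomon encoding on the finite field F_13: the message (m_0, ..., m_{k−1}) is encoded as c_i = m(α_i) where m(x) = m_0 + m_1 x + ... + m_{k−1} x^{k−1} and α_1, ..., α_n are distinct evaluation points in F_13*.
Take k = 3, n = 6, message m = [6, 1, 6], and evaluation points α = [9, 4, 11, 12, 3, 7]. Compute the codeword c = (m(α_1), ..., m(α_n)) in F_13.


c = [7, 2, 2, 11, 11, 8]

Message polynomial: m(x) = 6 + 1·x + 6·x^2 (mod 13).
For each evaluation point α_i, compute m(α_i) mod 13:
  α_1 = 9: Horner steps 6 → 3 → 7, so m(9) = 7.
  α_2 = 4: Horner steps 6 → 12 → 2, so m(4) = 2.
  α_3 = 11: Horner steps 6 → 2 → 2, so m(11) = 2.
  α_4 = 12: Horner steps 6 → 8 → 11, so m(12) = 11.
  α_5 = 3: Horner steps 6 → 6 → 11, so m(3) = 11.
  α_6 = 7: Horner steps 6 → 4 → 8, so m(7) = 8.
Codeword c = [7, 2, 2, 11, 11, 8] ∈ F_13^6.


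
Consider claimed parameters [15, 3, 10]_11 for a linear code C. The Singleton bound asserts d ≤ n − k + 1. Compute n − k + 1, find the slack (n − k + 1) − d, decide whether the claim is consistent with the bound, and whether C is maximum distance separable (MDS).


Singleton RHS = n − k + 1 = 13, slack = 3, bound satisfied, not MDS.

Singleton bound: d ≤ n − k + 1.
Here n = 15, k = 3, so n − k + 1 = 13.
Given d = 10, check d ≤ 13: YES.
Slack = (n − k + 1) − d = 3.
The code is NOT MDS (slack = 3 > 0).
Description: the claimed parameters are [15, 3, 10]_11; such a code would be non-MDS.


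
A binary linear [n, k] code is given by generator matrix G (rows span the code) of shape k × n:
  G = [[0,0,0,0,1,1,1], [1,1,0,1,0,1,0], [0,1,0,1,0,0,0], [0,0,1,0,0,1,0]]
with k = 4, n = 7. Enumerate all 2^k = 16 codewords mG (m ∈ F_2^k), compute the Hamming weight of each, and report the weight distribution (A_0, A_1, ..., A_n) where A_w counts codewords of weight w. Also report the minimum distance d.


Weight distribution: A_0 = 1, A_2 = 4, A_3 = 3, A_4 = 3, A_5 = 4, A_7 = 1. Minimum distance d = 2.

Enumerate all 2^4 = 16 messages m ∈ F_2^4.
For each, compute codeword c = mG in F_2^7, then tally its weight.
  m = 0000 → c = 0000000, weight = 0.
  m = 1000 → c = 0000111, weight = 3.
  m = 0100 → c = 1101010, weight = 4.
  m = 1100 → c = 1101101, weight = 5.
  m = 0010 → c = 0101000, weight = 2.
  m = 1010 → c = 0101111, weight = 5.
  m = 0110 → c = 1000010, weight = 2.
  m = 1110 → c = 1000101, weight = 3.
  m = 0001 → c = 0010010, weight = 2.
  m = 1001 → c = 0010101, weight = 3.
  m = 0101 → c = 1111000, weight = 4.
  m = 1101 → c = 1111111, weight = 7.
  m = 0011 → c = 0111010, weight = 4.
  m = 1011 → c = 0111101, weight = 5.
  m = 0111 → c = 1010000, weight = 2.
  m = 1111 → c = 1010111, weight = 5.
Tally weights:
  weight 0: 1 codewords.
  weight 2: 4 codewords.
  weight 3: 3 codewords.
  weight 4: 3 codewords.
  weight 5: 4 codewords.
  weight 7: 1 codewords.
Minimum distance d = smallest w > 0 with A_w > 0 = 2.
Sanity: Σ A_w = 16 = 2^4 = 16 ✓.


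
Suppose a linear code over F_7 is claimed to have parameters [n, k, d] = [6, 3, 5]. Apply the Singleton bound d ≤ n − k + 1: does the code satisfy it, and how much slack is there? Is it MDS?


Singleton RHS = n − k + 1 = 4, slack = -1, bound violated (no such code; not MDS).

Singleton bound: d ≤ n − k + 1.
Here n = 6, k = 3, so n − k + 1 = 4.
Given d = 5, check d ≤ 4: NO.
Slack = (n − k + 1) − d = -1.
The slack is negative: d = 5 exceeds n − k + 1 = 4 by 1, so the Singleton bound is violated and no linear [6, 3, 5]_7 code can exist. In particular it is not MDS (MDS requires d = n − k + 1 exactly).
Description: the claimed parameters are [6, 3, 5]_7; such a code would be impossible (violates the Singleton bound).


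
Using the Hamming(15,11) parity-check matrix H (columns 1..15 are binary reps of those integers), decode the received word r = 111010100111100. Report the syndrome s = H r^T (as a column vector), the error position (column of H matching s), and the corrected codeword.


s = (0, 0, 1, 0)^T, error position = 2, corrected codeword c = 101010100111100

Compute s = H r^T mod 2 one row at a time:
  s_1 = 0 + 0 + 1 + 1 + 1 + 1 + 0 + 0 = 4 ≡ 0 (mod 2).
  s_2 = 0 + 1 + 0 + 1 + 1 + 1 + 0 + 0 = 4 ≡ 0 (mod 2).
  s_3 = 1 + 1 + 0 + 1 + 1 + 1 + 0 + 0 = 5 ≡ 1 (mod 2).
  s_4 = 1 + 1 + 1 + 1 + 0 + 1 + 1 + 0 = 6 ≡ 0 (mod 2).
s = (0, 0, 1, 0)^T — this equals column 2 of H (binary 0010), so error is at position 2.
Correct: flip bit 2 of r = 111010100111100 to get c = 101010100111100.


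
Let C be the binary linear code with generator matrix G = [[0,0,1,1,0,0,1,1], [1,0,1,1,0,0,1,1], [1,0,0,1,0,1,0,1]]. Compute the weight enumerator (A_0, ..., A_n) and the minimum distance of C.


Weight distribution: A_0 = 1, A_1 = 1, A_3 = 2, A_4 = 3, A_5 = 1. Minimum distance d = 1.

Enumerate all 2^3 = 8 messages m ∈ F_2^3.
For each, compute codeword c = mG in F_2^8, then tally its weight.
  m = 000 → c = 00000000, weight = 0.
  m = 100 → c = 00110011, weight = 4.
  m = 010 → c = 10110011, weight = 5.
  m = 110 → c = 10000000, weight = 1.
  m = 001 → c = 10010101, weight = 4.
  m = 101 → c = 10100110, weight = 4.
  m = 011 → c = 00100110, weight = 3.
  m = 111 → c = 00010101, weight = 3.
Tally weights:
  weight 0: 1 codewords.
  weight 1: 1 codewords.
  weight 3: 2 codewords.
  weight 4: 3 codewords.
  weight 5: 1 codewords.
Minimum distance d = smallest w > 0 with A_w > 0 = 1.
Sanity: Σ A_w = 8 = 2^3 = 8 ✓.


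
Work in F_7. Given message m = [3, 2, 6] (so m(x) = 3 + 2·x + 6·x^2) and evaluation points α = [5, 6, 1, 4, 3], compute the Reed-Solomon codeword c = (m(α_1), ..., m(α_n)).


c = [2, 0, 4, 2, 0]

Message polynomial: m(x) = 3 + 2·x + 6·x^2 (mod 7).
For each evaluation point α_i, compute m(α_i) mod 7:
  α_1 = 5: Horner steps 6 → 4 → 2, so m(5) = 2.
  α_2 = 6: Horner steps 6 → 3 → 0, so m(6) = 0.
  α_3 = 1: Horner steps 6 → 1 → 4, so m(1) = 4.
  α_4 = 4: Horner steps 6 → 5 → 2, so m(4) = 2.
  α_5 = 3: Horner steps 6 → 6 → 0, so m(3) = 0.
Codeword c = [2, 0, 4, 2, 0] ∈ F_7^5.


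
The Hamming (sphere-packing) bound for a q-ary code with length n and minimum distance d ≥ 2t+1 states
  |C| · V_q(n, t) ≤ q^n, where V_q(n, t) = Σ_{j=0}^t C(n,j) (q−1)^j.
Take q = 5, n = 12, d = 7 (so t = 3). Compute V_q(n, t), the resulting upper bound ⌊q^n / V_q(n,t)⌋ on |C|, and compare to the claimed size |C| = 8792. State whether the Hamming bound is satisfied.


V_q(n, t) = 15185, q^n = 244140625, Hamming bound = 16077, |C| = 8792 ≤ bound (satisfied).

Step 1: Compute V_q(n, t) = Σ_{j=0}^3 C(n, j) (q−1)^j.
  j = 0: C(12,0)·(4)^0 = 1·1 = 1.
  j = 1: C(12,1)·(4)^1 = 12·4 = 48.
  j = 2: C(12,2)·(4)^2 = 66·16 = 1056.
  j = 3: C(12,3)·(4)^3 = 220·64 = 14080.
  V_q(n, t) = 1 + 48 + 1056 + 14080 = 15185.
Step 2: q^n = 5^12 = 244140625.
Step 3: Hamming bound ⌊q^n / V_q(n,t)⌋ = ⌊244140625/15185⌋ = 16077.
Step 4: Compare |C| = 8792 to 16077: satisfied.
The claimed |C| lies below the Hamming bound.


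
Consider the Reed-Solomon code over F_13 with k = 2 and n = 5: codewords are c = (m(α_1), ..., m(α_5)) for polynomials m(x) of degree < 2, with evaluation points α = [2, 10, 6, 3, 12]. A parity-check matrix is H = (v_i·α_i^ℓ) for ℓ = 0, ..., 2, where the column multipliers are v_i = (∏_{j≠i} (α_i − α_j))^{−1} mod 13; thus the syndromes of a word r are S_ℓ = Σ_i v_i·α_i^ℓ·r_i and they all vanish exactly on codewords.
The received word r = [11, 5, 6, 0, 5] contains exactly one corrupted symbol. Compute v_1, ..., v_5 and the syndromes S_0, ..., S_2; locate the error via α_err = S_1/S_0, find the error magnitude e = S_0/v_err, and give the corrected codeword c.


S = (8, 2, 7), error at position 2, error magnitude e = 4, c = [11, 1, 6, 0, 5].

Step 1: column multipliers v_i = (∏_{j≠i}(α_i − α_j))^{−1} mod 13.
  i = 1 (α = 2): (2−10)(2−6)(2−3)(2−12) = (−8)·(−4)·(−1)·(−10) = 320 ≡ 8, so v_1 = 8^{−1} = 5 (mod 13).
  i = 2 (α = 10): (10−2)(10−6)(10−3)(10−12) = 8·4·7·(−2) = −448 ≡ 7, so v_2 = 7^{−1} = 2 (mod 13).
  i = 3 (α = 6): (6−2)(6−10)(6−3)(6−12) = 4·(−4)·3·(−6) = 288 ≡ 2, so v_3 = 2^{−1} = 7 (mod 13).
  i = 4 (α = 3): (3−2)(3−10)(3−6)(3−12) = 1·(−7)·(−3)·(−9) = −189 ≡ 6, so v_4 = 6^{−1} = 11 (mod 13).
  i = 5 (α = 12): (12−2)(12−10)(12−6)(12−3) = 10·2·6·9 = 1080 ≡ 1, so v_5 = 1^{−1} = 1 (mod 13).
  v = [5, 2, 7, 11, 1].
Step 2: syndromes of r = [11, 5, 6, 0, 5] (all sums mod 13).
  S_0 = Σ v_i r_i = 5·11 + 2·5 + 7·6 + 11·0 + 1·5 = 112 ≡ 8.
  S_1 = Σ v_i α_i r_i = 5·2·11 + 2·10·5 + 7·6·6 + 11·3·0 + 1·12·5 = 522 ≡ 2.
  α_i^2 mod 13 = [4, 9, 10, 9, 1].
  S_2 = Σ v_i α_i^2 r_i = 5·4·11 + 2·9·5 + 7·10·6 + 11·9·0 + 1·1·5 = 735 ≡ 7.
  S = (8, 2, 7) ≠ 0, so r is not a codeword (an error is present).
Step 3: locate the error. For a single error e at position i, S_ℓ = v_i·e·α_i^ℓ, so α_err = S_1/S_0.
  S_0^{−1} = 8^{−1} = 5 (mod 13), so α_err = 2·5 = 10 ≡ 10 = α_2. Error position i = 2.
  Consistency check: S_2/S_1 = 7·7 = 49 ≡ 10 = α_err ✓ (single-error assumption holds).
Step 4: error magnitude e = S_0/v_2 = S_0·∏_{j≠2}(α_2 − α_j) = 8·7 = 56 ≡ 4 (mod 13).
Step 5: correct position 2: c_2 = r_2 − e = 5 − 4 ≡ 1 (mod 13). Hence c = [11, 1, 6, 0, 5].
  Check: interpolating c through the α_i gives m(x) = 7 + 2·x (degree < 2) with m(α_i) = c_i for every i, so c is indeed a codeword.


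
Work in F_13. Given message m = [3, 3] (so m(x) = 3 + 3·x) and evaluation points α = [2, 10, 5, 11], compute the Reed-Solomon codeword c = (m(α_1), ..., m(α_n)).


c = [9, 7, 5, 10]

Message polynomial: m(x) = 3 + 3·x (mod 13).
For each evaluation point α_i, compute m(α_i) mod 13:
  α_1 = 2: Horner steps 3 → 9, so m(2) = 9.
  α_2 = 10: Horner steps 3 → 7, so m(10) = 7.
  α_3 = 5: Horner steps 3 → 5, so m(5) = 5.
  α_4 = 11: Horner steps 3 → 10, so m(11) = 10.
Codeword c = [9, 7, 5, 10] ∈ F_13^4.


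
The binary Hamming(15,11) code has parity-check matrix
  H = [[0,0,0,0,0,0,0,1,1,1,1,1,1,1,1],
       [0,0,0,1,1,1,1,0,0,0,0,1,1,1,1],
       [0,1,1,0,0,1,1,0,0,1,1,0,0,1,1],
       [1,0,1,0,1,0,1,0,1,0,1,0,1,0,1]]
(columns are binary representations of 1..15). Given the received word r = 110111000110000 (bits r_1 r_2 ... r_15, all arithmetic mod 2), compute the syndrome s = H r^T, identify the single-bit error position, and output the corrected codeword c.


s = (0, 1, 0, 1)^T, error position = 5, corrected codeword c = 110101000110000

Compute s = H r^T mod 2 one row at a time:
  s_1 = 0 + 0 + 1 + 1 + 0 + 0 + 0 + 0 = 2 ≡ 0 (mod 2).
  s_2 = 1 + 1 + 1 + 0 + 0 + 0 + 0 + 0 = 3 ≡ 1 (mod 2).
  s_3 = 1 + 0 + 1 + 0 + 1 + 1 + 0 + 0 = 4 ≡ 0 (mod 2).
  s_4 = 1 + 0 + 1 + 0 + 0 + 1 + 0 + 0 = 3 ≡ 1 (mod 2).
s = (0, 1, 0, 1)^T — this equals column 5 of H (binary 0101), so error is at position 5.
Correct: flip bit 5 of r = 110111000110000 to get c = 110101000110000.


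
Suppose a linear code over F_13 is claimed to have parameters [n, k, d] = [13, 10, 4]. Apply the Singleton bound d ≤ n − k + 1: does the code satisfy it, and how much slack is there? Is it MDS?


Singleton RHS = n − k + 1 = 4, slack = 0, bound satisfied, MDS.

Singleton bound: d ≤ n − k + 1.
Here n = 13, k = 10, so n − k + 1 = 4.
Given d = 4, check d ≤ 4: YES.
Slack = (n − k + 1) − d = 0.
The code is MDS (slack = 0).
Description: the claimed parameters are [13, 10, 4]_13; such a code would be MDS (meets Singleton bound).


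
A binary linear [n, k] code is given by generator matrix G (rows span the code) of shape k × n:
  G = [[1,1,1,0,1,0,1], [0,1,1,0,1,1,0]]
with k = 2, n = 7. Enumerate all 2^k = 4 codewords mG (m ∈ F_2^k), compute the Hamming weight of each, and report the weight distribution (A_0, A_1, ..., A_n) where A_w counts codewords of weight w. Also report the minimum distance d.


Weight distribution: A_0 = 1, A_3 = 1, A_4 = 1, A_5 = 1. Minimum distance d = 3.

Enumerate all 2^2 = 4 messages m ∈ F_2^2.
For each, compute codeword c = mG in F_2^7, then tally its weight.
  m = 00 → c = 0000000, weight = 0.
  m = 10 → c = 1110101, weight = 5.
  m = 01 → c = 0110110, weight = 4.
  m = 11 → c = 1000011, weight = 3.
Tally weights:
  weight 0: 1 codewords.
  weight 3: 1 codewords.
  weight 4: 1 codewords.
  weight 5: 1 codewords.
Minimum distance d = smallest w > 0 with A_w > 0 = 3.
Sanity: Σ A_w = 4 = 2^2 = 4 ✓.


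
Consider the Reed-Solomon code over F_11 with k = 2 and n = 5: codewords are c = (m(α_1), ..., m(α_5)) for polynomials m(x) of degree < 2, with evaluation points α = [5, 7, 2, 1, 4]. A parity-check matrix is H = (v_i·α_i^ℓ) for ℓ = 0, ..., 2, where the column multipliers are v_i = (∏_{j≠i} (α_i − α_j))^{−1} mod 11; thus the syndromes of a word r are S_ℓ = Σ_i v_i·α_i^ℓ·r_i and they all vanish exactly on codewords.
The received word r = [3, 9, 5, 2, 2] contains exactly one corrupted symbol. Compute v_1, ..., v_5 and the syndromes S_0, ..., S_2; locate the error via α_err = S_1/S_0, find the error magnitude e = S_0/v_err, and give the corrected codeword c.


S = (5, 9, 3), error at position 5, error magnitude e = 2, c = [3, 9, 5, 2, 0].

Step 1: column multipliers v_i = (∏_{j≠i}(α_i − α_j))^{−1} mod 11.
  i = 1 (α = 5): (5−7)(5−2)(5−1)(5−4) = (−2)·3·4·1 = −24 ≡ 9, so v_1 = 9^{−1} = 5 (mod 11).
  i = 2 (α = 7): (7−5)(7−2)(7−1)(7−4) = 2·5·6·3 = 180 ≡ 4, so v_2 = 4^{−1} = 3 (mod 11).
  i = 3 (α = 2): (2−5)(2−7)(2−1)(2−4) = (−3)·(−5)·1·(−2) = −30 ≡ 3, so v_3 = 3^{−1} = 4 (mod 11).
  i = 4 (α = 1): (1−5)(1−7)(1−2)(1−4) = (−4)·(−6)·(−1)·(−3) = 72 ≡ 6, so v_4 = 6^{−1} = 2 (mod 11).
  i = 5 (α = 4): (4−5)(4−7)(4−2)(4−1) = (−1)·(−3)·2·3 = 18 ≡ 7, so v_5 = 7^{−1} = 8 (mod 11).
  v = [5, 3, 4, 2, 8].
Step 2: syndromes of r = [3, 9, 5, 2, 2] (all sums mod 11).
  S_0 = Σ v_i r_i = 5·3 + 3·9 + 4·5 + 2·2 + 8·2 = 82 ≡ 5.
  S_1 = Σ v_i α_i r_i = 5·5·3 + 3·7·9 + 4·2·5 + 2·1·2 + 8·4·2 = 372 ≡ 9.
  α_i^2 mod 11 = [3, 5, 4, 1, 5].
  S_2 = Σ v_i α_i^2 r_i = 5·3·3 + 3·5·9 + 4·4·5 + 2·1·2 + 8·5·2 = 344 ≡ 3.
  S = (5, 9, 3) ≠ 0, so r is not a codeword (an error is present).
Step 3: locate the error. For a single error e at position i, S_ℓ = v_i·e·α_i^ℓ, so α_err = S_1/S_0.
  S_0^{−1} = 5^{−1} = 9 (mod 11), so α_err = 9·9 = 81 ≡ 4 = α_5. Error position i = 5.
  Consistency check: S_2/S_1 = 3·5 = 15 ≡ 4 = α_err ✓ (single-error assumption holds).
Step 4: error magnitude e = S_0/v_5 = S_0·∏_{j≠5}(α_5 − α_j) = 5·7 = 35 ≡ 2 (mod 11).
Step 5: correct position 5: c_5 = r_5 − e = 2 − 2 ≡ 0 (mod 11). Hence c = [3, 9, 5, 2, 0].
  Check: interpolating c through the α_i gives m(x) = 10 + 3·x (degree < 2) with m(α_i) = c_i for every i, so c is indeed a codeword.


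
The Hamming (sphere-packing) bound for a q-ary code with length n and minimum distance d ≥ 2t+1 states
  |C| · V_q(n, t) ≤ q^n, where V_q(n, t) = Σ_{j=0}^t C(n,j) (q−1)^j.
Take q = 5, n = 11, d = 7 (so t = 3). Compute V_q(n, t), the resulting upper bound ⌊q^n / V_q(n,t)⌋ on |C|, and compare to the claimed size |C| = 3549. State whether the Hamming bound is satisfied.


V_q(n, t) = 11485, q^n = 48828125, Hamming bound = 4251, |C| = 3549 ≤ bound (satisfied).

Step 1: Compute V_q(n, t) = Σ_{j=0}^3 C(n, j) (q−1)^j.
  j = 0: C(11,0)·(4)^0 = 1·1 = 1.
  j = 1: C(11,1)·(4)^1 = 11·4 = 44.
  j = 2: C(11,2)·(4)^2 = 55·16 = 880.
  j = 3: C(11,3)·(4)^3 = 165·64 = 10560.
  V_q(n, t) = 1 + 44 + 880 + 10560 = 11485.
Step 2: q^n = 5^11 = 48828125.
Step 3: Hamming bound ⌊q^n / V_q(n,t)⌋ = ⌊48828125/11485⌋ = 4251.
Step 4: Compare |C| = 3549 to 4251: satisfied.
The claimed |C| lies below the Hamming bound.


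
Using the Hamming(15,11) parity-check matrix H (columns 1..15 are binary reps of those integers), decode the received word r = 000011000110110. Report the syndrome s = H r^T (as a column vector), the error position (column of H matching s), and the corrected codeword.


s = (0, 0, 0, 1)^T, error position = 1, corrected codeword c = 100011000110110

Compute s = H r^T mod 2 one row at a time:
  s_1 = 0 + 0 + 1 + 1 + 0 + 1 + 1 + 0 = 4 ≡ 0 (mod 2).
  s_2 = 0 + 1 + 1 + 0 + 0 + 1 + 1 + 0 = 4 ≡ 0 (mod 2).
  s_3 = 0 + 0 + 1 + 0 + 1 + 1 + 1 + 0 = 4 ≡ 0 (mod 2).
  s_4 = 0 + 0 + 1 + 0 + 0 + 1 + 1 + 0 = 3 ≡ 1 (mod 2).
s = (0, 0, 0, 1)^T — this equals column 1 of H (binary 0001), so error is at position 1.
Correct: flip bit 1 of r = 000011000110110 to get c = 100011000110110.


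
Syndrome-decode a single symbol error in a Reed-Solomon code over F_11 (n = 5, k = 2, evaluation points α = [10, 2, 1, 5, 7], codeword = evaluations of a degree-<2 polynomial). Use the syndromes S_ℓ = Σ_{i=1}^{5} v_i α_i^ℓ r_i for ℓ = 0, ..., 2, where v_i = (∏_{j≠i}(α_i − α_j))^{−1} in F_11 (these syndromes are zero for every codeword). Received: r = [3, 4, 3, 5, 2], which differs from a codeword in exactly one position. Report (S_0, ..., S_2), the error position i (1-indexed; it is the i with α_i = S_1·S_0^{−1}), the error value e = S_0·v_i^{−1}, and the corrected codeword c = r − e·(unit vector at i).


S = (2, 2, 2), error at position 3, error magnitude e = 3, c = [3, 4, 0, 5, 2].

Step 1: column multipliers v_i = (∏_{j≠i}(α_i − α_j))^{−1} mod 11.
  i = 1 (α = 10): (10−2)(10−1)(10−5)(10−7) = 8·9·5·3 = 1080 ≡ 2, so v_1 = 2^{−1} = 6 (mod 11).
  i = 2 (α = 2): (2−10)(2−1)(2−5)(2−7) = (−8)·1·(−3)·(−5) = −120 ≡ 1, so v_2 = 1^{−1} = 1 (mod 11).
  i = 3 (α = 1): (1−10)(1−2)(1−5)(1−7) = (−9)·(−1)·(−4)·(−6) = 216 ≡ 7, so v_3 = 7^{−1} = 8 (mod 11).
  i = 4 (α = 5): (5−10)(5−2)(5−1)(5−7) = (−5)·3·4·(−2) = 120 ≡ 10, so v_4 = 10^{−1} = 10 (mod 11).
  i = 5 (α = 7): (7−10)(7−2)(7−1)(7−5) = (−3)·5·6·2 = −180 ≡ 7, so v_5 = 7^{−1} = 8 (mod 11).
  v = [6, 1, 8, 10, 8].
Step 2: syndromes of r = [3, 4, 3, 5, 2] (all sums mod 11).
  S_0 = Σ v_i r_i = 6·3 + 1·4 + 8·3 + 10·5 + 8·2 = 112 ≡ 2.
  S_1 = Σ v_i α_i r_i = 6·10·3 + 1·2·4 + 8·1·3 + 10·5·5 + 8·7·2 = 574 ≡ 2.
  α_i^2 mod 11 = [1, 4, 1, 3, 5].
  S_2 = Σ v_i α_i^2 r_i = 6·1·3 + 1·4·4 + 8·1·3 + 10·3·5 + 8·5·2 = 288 ≡ 2.
  S = (2, 2, 2) ≠ 0, so r is not a codeword (an error is present).
Step 3: locate the error. For a single error e at position i, S_ℓ = v_i·e·α_i^ℓ, so α_err = S_1/S_0.
  S_0^{−1} = 2^{−1} = 6 (mod 11), so α_err = 2·6 = 12 ≡ 1 = α_3. Error position i = 3.
  Consistency check: S_2/S_1 = 2·6 = 12 ≡ 1 = α_err ✓ (single-error assumption holds).
Step 4: error magnitude e = S_0/v_3 = S_0·∏_{j≠3}(α_3 − α_j) = 2·7 = 14 ≡ 3 (mod 11).
Step 5: correct position 3: c_3 = r_3 − e = 3 − 3 ≡ 0 (mod 11). Hence c = [3, 4, 0, 5, 2].
  Check: interpolating c through the α_i gives m(x) = 7 + 4·x (degree < 2) with m(α_i) = c_i for every i, so c is indeed a codeword.


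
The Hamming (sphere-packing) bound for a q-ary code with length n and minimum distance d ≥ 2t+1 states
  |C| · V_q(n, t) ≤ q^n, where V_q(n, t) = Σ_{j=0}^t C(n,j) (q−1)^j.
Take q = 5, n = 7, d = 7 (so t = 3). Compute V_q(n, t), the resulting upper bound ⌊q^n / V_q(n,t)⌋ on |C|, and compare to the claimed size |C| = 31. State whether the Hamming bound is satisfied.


V_q(n, t) = 2605, q^n = 78125, Hamming bound = 29, |C| = 31 > bound (violated).

Step 1: Compute V_q(n, t) = Σ_{j=0}^3 C(n, j) (q−1)^j.
  j = 0: C(7,0)·(4)^0 = 1·1 = 1.
  j = 1: C(7,1)·(4)^1 = 7·4 = 28.
  j = 2: C(7,2)·(4)^2 = 21·16 = 336.
  j = 3: C(7,3)·(4)^3 = 35·64 = 2240.
  V_q(n, t) = 1 + 28 + 336 + 2240 = 2605.
Step 2: q^n = 5^7 = 78125.
Step 3: Hamming bound ⌊q^n / V_q(n,t)⌋ = ⌊78125/2605⌋ = 29.
Step 4: Compare |C| = 31 to 29: violated.
The claimed |C| lies above the Hamming bound, so no 5-ary code of length 7 with d ≥ 7 can have 31 codewords.


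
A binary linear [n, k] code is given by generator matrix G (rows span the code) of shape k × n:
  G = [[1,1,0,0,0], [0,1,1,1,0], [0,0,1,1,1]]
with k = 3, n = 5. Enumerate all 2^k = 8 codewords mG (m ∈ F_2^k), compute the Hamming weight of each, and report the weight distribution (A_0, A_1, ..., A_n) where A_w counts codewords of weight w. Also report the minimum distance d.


Weight distribution: A_0 = 1, A_2 = 3, A_3 = 3, A_5 = 1. Minimum distance d = 2.

Enumerate all 2^3 = 8 messages m ∈ F_2^3.
For each, compute codeword c = mG in F_2^5, then tally its weight.
  m = 000 → c = 00000, weight = 0.
  m = 100 → c = 11000, weight = 2.
  m = 010 → c = 01110, weight = 3.
  m = 110 → c = 10110, weight = 3.
  m = 001 → c = 00111, weight = 3.
  m = 101 → c = 11111, weight = 5.
  m = 011 → c = 01001, weight = 2.
  m = 111 → c = 10001, weight = 2.
Tally weights:
  weight 0: 1 codewords.
  weight 2: 3 codewords.
  weight 3: 3 codewords.
  weight 5: 1 codewords.
Minimum distance d = smallest w > 0 with A_w > 0 = 2.
Sanity: Σ A_w = 8 = 2^3 = 8 ✓.


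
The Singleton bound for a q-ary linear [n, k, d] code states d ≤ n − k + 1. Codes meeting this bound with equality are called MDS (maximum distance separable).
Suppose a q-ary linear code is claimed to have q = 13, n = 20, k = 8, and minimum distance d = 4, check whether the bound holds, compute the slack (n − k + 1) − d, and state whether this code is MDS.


Singleton RHS = n − k + 1 = 13, slack = 9, bound satisfied, not MDS.

Singleton bound: d ≤ n − k + 1.
Here n = 20, k = 8, so n − k + 1 = 13.
Given d = 4, check d ≤ 13: YES.
Slack = (n − k + 1) − d = 9.
The code is NOT MDS (slack = 9 > 0).
Description: the claimed parameters are [20, 8, 4]_13; such a code would be non-MDS.


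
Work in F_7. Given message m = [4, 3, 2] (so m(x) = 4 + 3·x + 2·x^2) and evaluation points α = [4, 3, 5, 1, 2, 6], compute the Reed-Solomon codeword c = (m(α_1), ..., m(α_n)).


c = [6, 3, 6, 2, 4, 3]

Message polynomial: m(x) = 4 + 3·x + 2·x^2 (mod 7).
For each evaluation point α_i, compute m(α_i) mod 7:
  α_1 = 4: Horner steps 2 → 4 → 6, so m(4) = 6.
  α_2 = 3: Horner steps 2 → 2 → 3, so m(3) = 3.
  α_3 = 5: Horner steps 2 → 6 → 6, so m(5) = 6.
  α_4 = 1: Horner steps 2 → 5 → 2, so m(1) = 2.
  α_5 = 2: Horner steps 2 → 0 → 4, so m(2) = 4.
  α_6 = 6: Horner steps 2 → 1 → 3, so m(6) = 3.
Codeword c = [6, 3, 6, 2, 4, 3] ∈ F_7^6.


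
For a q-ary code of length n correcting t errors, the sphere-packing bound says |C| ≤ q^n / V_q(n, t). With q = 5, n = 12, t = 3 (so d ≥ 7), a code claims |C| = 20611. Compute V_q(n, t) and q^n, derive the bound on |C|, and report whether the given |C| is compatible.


V_q(n, t) = 15185, q^n = 244140625, Hamming bound = 16077, |C| = 20611 > bound (violated).

Step 1: Compute V_q(n, t) = Σ_{j=0}^3 C(n, j) (q−1)^j.
  j = 0: C(12,0)·(4)^0 = 1·1 = 1.
  j = 1: C(12,1)·(4)^1 = 12·4 = 48.
  j = 2: C(12,2)·(4)^2 = 66·16 = 1056.
  j = 3: C(12,3)·(4)^3 = 220·64 = 14080.
  V_q(n, t) = 1 + 48 + 1056 + 14080 = 15185.
Step 2: q^n = 5^12 = 244140625.
Step 3: Hamming bound ⌊q^n / V_q(n,t)⌋ = ⌊244140625/15185⌋ = 16077.
Step 4: Compare |C| = 20611 to 16077: violated.
The claimed |C| lies above the Hamming bound, so no 5-ary code of length 12 with d ≥ 7 can have 20611 codewords.


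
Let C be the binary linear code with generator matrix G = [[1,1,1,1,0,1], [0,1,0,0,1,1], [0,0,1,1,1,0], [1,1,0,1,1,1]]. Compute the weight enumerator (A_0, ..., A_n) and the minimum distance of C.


Weight distribution: A_0 = 1, A_1 = 2, A_2 = 2, A_3 = 4, A_4 = 5, A_5 = 2. Minimum distance d = 1.

Enumerate all 2^4 = 16 messages m ∈ F_2^4.
For each, compute codeword c = mG in F_2^6, then tally its weight.
  m = 0000 → c = 000000, weight = 0.
  m = 1000 → c = 111101, weight = 5.
  m = 0100 → c = 010011, weight = 3.
  m = 1100 → c = 101110, weight = 4.
  m = 0010 → c = 001110, weight = 3.
  m = 1010 → c = 110011, weight = 4.
  m = 0110 → c = 011101, weight = 4.
  m = 1110 → c = 100000, weight = 1.
  m = 0001 → c = 110111, weight = 5.
  m = 1001 → c = 001010, weight = 2.
  m = 0101 → c = 100100, weight = 2.
  m = 1101 → c = 011001, weight = 3.
  m = 0011 → c = 111001, weight = 4.
  m = 1011 → c = 000100, weight = 1.
  m = 0111 → c = 101010, weight = 3.
  m = 1111 → c = 010111, weight = 4.
Tally weights:
  weight 0: 1 codewords.
  weight 1: 2 codewords.
  weight 2: 2 codewords.
  weight 3: 4 codewords.
  weight 4: 5 codewords.
  weight 5: 2 codewords.
Minimum distance d = smallest w > 0 with A_w > 0 = 1.
Sanity: Σ A_w = 16 = 2^4 = 16 ✓.


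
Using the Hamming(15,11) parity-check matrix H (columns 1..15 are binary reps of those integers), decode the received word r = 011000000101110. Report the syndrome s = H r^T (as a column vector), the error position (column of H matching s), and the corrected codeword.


s = (0, 1, 0, 0)^T, error position = 4, corrected codeword c = 011100000101110

Compute s = H r^T mod 2 one row at a time:
  s_1 = 0 + 0 + 1 + 0 + 1 + 1 + 1 + 0 = 4 ≡ 0 (mod 2).
  s_2 = 0 + 0 + 0 + 0 + 1 + 1 + 1 + 0 = 3 ≡ 1 (mod 2).
  s_3 = 1 + 1 + 0 + 0 + 1 + 0 + 1 + 0 = 4 ≡ 0 (mod 2).
  s_4 = 0 + 1 + 0 + 0 + 0 + 0 + 1 + 0 = 2 ≡ 0 (mod 2).
s = (0, 1, 0, 0)^T — this equals column 4 of H (binary 0100), so error is at position 4.
Correct: flip bit 4 of r = 011000000101110 to get c = 011100000101110.


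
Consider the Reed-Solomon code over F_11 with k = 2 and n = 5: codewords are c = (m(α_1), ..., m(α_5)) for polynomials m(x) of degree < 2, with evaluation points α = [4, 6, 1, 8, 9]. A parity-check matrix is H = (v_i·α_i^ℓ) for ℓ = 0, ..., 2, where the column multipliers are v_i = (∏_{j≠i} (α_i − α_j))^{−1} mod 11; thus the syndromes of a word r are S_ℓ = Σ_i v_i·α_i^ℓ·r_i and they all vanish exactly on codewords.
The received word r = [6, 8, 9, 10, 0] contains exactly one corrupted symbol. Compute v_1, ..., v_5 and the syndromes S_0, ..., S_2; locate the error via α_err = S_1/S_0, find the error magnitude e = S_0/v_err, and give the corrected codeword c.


S = (7, 7, 7), error at position 3, error magnitude e = 6, c = [6, 8, 3, 10, 0].

Step 1: column multipliers v_i = (∏_{j≠i}(α_i − α_j))^{−1} mod 11.
  i = 1 (α = 4): (4−6)(4−1)(4−8)(4−9) = (−2)·3·(−4)·(−5) = −120 ≡ 1, so v_1 = 1^{−1} = 1 (mod 11).
  i = 2 (α = 6): (6−4)(6−1)(6−8)(6−9) = 2·5·(−2)·(−3) = 60 ≡ 5, so v_2 = 5^{−1} = 9 (mod 11).
  i = 3 (α = 1): (1−4)(1−6)(1−8)(1−9) = (−3)·(−5)·(−7)·(−8) = 840 ≡ 4, so v_3 = 4^{−1} = 3 (mod 11).
  i = 4 (α = 8): (8−4)(8−6)(8−1)(8−9) = 4·2·7·(−1) = −56 ≡ 10, so v_4 = 10^{−1} = 10 (mod 11).
  i = 5 (α = 9): (9−4)(9−6)(9−1)(9−8) = 5·3·8·1 = 120 ≡ 10, so v_5 = 10^{−1} = 10 (mod 11).
  v = [1, 9, 3, 10, 10].
Step 2: syndromes of r = [6, 8, 9, 10, 0] (all sums mod 11).
  S_0 = Σ v_i r_i = 1·6 + 9·8 + 3·9 + 10·10 + 10·0 = 205 ≡ 7.
  S_1 = Σ v_i α_i r_i = 1·4·6 + 9·6·8 + 3·1·9 + 10·8·10 + 10·9·0 = 1283 ≡ 7.
  α_i^2 mod 11 = [5, 3, 1, 9, 4].
  S_2 = Σ v_i α_i^2 r_i = 1·5·6 + 9·3·8 + 3·1·9 + 10·9·10 + 10·4·0 = 1173 ≡ 7.
  S = (7, 7, 7) ≠ 0, so r is not a codeword (an error is present).
Step 3: locate the error. For a single error e at position i, S_ℓ = v_i·e·α_i^ℓ, so α_err = S_1/S_0.
  S_0^{−1} = 7^{−1} = 8 (mod 11), so α_err = 7·8 = 56 ≡ 1 = α_3. Error position i = 3.
  Consistency check: S_2/S_1 = 7·8 = 56 ≡ 1 = α_err ✓ (single-error assumption holds).
Step 4: error magnitude e = S_0/v_3 = S_0·∏_{j≠3}(α_3 − α_j) = 7·4 = 28 ≡ 6 (mod 11).
Step 5: correct position 3: c_3 = r_3 − e = 9 − 6 ≡ 3 (mod 11). Hence c = [6, 8, 3, 10, 0].
  Check: interpolating c through the α_i gives m(x) = 2 + 1·x (degree < 2) with m(α_i) = c_i for every i, so c is indeed a codeword.


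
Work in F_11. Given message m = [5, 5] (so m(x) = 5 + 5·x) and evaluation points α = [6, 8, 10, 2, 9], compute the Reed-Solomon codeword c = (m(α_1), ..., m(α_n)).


c = [2, 1, 0, 4, 6]

Message polynomial: m(x) = 5 + 5·x (mod 11).
For each evaluation point α_i, compute m(α_i) mod 11:
  α_1 = 6: Horner steps 5 → 2, so m(6) = 2.
  α_2 = 8: Horner steps 5 → 1, so m(8) = 1.
  α_3 = 10: Horner steps 5 → 0, so m(10) = 0.
  α_4 = 2: Horner steps 5 → 4, so m(2) = 4.
  α_5 = 9: Horner steps 5 → 6, so m(9) = 6.
Codeword c = [2, 1, 0, 4, 6] ∈ F_11^5.


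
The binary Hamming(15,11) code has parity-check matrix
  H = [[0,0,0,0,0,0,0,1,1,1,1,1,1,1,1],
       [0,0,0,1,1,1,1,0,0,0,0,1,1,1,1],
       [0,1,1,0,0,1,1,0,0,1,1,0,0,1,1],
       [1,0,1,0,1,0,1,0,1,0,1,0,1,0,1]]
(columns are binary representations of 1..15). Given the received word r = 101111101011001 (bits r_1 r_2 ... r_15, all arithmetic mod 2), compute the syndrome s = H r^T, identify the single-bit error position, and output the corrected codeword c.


s = (0, 0, 1, 1)^T, error position = 3, corrected codeword c = 100111101011001

Compute s = H r^T mod 2 one row at a time:
  s_1 = 0 + 1 + 0 + 1 + 1 + 0 + 0 + 1 = 4 ≡ 0 (mod 2).
  s_2 = 1 + 1 + 1 + 1 + 1 + 0 + 0 + 1 = 6 ≡ 0 (mod 2).
  s_3 = 0 + 1 + 1 + 1 + 0 + 1 + 0 + 1 = 5 ≡ 1 (mod 2).
  s_4 = 1 + 1 + 1 + 1 + 1 + 1 + 0 + 1 = 7 ≡ 1 (mod 2).
s = (0, 0, 1, 1)^T — this equals column 3 of H (binary 0011), so error is at position 3.
Correct: flip bit 3 of r = 101111101011001 to get c = 100111101011001.


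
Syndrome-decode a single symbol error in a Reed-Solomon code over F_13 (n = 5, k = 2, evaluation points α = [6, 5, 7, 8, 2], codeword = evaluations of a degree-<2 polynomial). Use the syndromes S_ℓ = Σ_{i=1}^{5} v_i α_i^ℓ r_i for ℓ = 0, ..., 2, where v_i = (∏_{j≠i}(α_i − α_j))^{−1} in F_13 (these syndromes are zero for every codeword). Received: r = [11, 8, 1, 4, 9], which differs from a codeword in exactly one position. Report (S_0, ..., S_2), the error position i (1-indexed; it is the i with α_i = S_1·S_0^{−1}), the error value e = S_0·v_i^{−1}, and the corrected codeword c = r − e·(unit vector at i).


S = (4, 8, 3), error at position 5, error magnitude e = 10, c = [11, 8, 1, 4, 12].

Step 1: column multipliers v_i = (∏_{j≠i}(α_i − α_j))^{−1} mod 13.
  i = 1 (α = 6): (6−5)(6−7)(6−8)(6−2) = 1·(−1)·(−2)·4 = 8 ≡ 8, so v_1 = 8^{−1} = 5 (mod 13).
  i = 2 (α = 5): (5−6)(5−7)(5−8)(5−2) = (−1)·(−2)·(−3)·3 = −18 ≡ 8, so v_2 = 8^{−1} = 5 (mod 13).
  i = 3 (α = 7): (7−6)(7−5)(7−8)(7−2) = 1·2·(−1)·5 = −10 ≡ 3, so v_3 = 3^{−1} = 9 (mod 13).
  i = 4 (α = 8): (8−6)(8−5)(8−7)(8−2) = 2·3·1·6 = 36 ≡ 10, so v_4 = 10^{−1} = 4 (mod 13).
  i = 5 (α = 2): (2−6)(2−5)(2−7)(2−8) = (−4)·(−3)·(−5)·(−6) = 360 ≡ 9, so v_5 = 9^{−1} = 3 (mod 13).
  v = [5, 5, 9, 4, 3].
Step 2: syndromes of r = [11, 8, 1, 4, 9] (all sums mod 13).
  S_0 = Σ v_i r_i = 5·11 + 5·8 + 9·1 + 4·4 + 3·9 = 147 ≡ 4.
  S_1 = Σ v_i α_i r_i = 5·6·11 + 5·5·8 + 9·7·1 + 4·8·4 + 3·2·9 = 775 ≡ 8.
  α_i^2 mod 13 = [10, 12, 10, 12, 4].
  S_2 = Σ v_i α_i^2 r_i = 5·10·11 + 5·12·8 + 9·10·1 + 4·12·4 + 3·4·9 = 1420 ≡ 3.
  S = (4, 8, 3) ≠ 0, so r is not a codeword (an error is present).
Step 3: locate the error. For a single error e at position i, S_ℓ = v_i·e·α_i^ℓ, so α_err = S_1/S_0.
  S_0^{−1} = 4^{−1} = 10 (mod 13), so α_err = 8·10 = 80 ≡ 2 = α_5. Error position i = 5.
  Consistency check: S_2/S_1 = 3·5 = 15 ≡ 2 = α_err ✓ (single-error assumption holds).
Step 4: error magnitude e = S_0/v_5 = S_0·∏_{j≠5}(α_5 − α_j) = 4·9 = 36 ≡ 10 (mod 13).
Step 5: correct position 5: c_5 = r_5 − e = 9 − 10 ≡ 12 (mod 13). Hence c = [11, 8, 1, 4, 12].
  Check: interpolating c through the α_i gives m(x) = 6 + 3·x (degree < 2) with m(α_i) = c_i for every i, so c is indeed a codeword.


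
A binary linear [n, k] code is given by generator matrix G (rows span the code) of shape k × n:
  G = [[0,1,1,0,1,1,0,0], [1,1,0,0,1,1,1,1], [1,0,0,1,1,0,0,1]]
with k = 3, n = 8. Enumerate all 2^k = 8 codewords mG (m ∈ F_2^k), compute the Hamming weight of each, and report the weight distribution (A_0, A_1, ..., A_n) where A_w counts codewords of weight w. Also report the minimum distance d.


Weight distribution: A_0 = 1, A_4 = 5, A_6 = 2. Minimum distance d = 4.

Enumerate all 2^3 = 8 messages m ∈ F_2^3.
For each, compute codeword c = mG in F_2^8, then tally its weight.
  m = 000 → c = 00000000, weight = 0.
  m = 100 → c = 01101100, weight = 4.
  m = 010 → c = 11001111, weight = 6.
  m = 110 → c = 10100011, weight = 4.
  m = 001 → c = 10011001, weight = 4.
  m = 101 → c = 11110101, weight = 6.
  m = 011 → c = 01010110, weight = 4.
  m = 111 → c = 00111010, weight = 4.
Tally weights:
  weight 0: 1 codewords.
  weight 4: 5 codewords.
  weight 6: 2 codewords.
Minimum distance d = smallest w > 0 with A_w > 0 = 4.
Sanity: Σ A_w = 8 = 2^3 = 8 ✓.


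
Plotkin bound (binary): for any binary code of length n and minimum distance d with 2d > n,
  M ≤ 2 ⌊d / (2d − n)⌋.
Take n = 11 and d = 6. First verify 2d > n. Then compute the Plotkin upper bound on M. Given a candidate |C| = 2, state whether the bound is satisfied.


Plotkin bound M ≤ 12; given |C| = 2 ≤ bound (satisfied).

Check applicability: 2d = 12, n = 11.
2d − n = 1 > 0, so Plotkin applies.
Compute d/(2d−n) = 6/1 ≈ 6.0000.
⌊d/(2d−n)⌋ = 6.
Plotkin bound: M ≤ 2·6 = 12.
Given |C| = 2, check: satisfied.
This |C| is below the Plotkin bound.


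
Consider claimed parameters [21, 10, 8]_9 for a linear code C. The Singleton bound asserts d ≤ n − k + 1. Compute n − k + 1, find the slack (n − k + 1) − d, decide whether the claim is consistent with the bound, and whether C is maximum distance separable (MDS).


Singleton RHS = n − k + 1 = 12, slack = 4, bound satisfied, not MDS.

Singleton bound: d ≤ n − k + 1.
Here n = 21, k = 10, so n − k + 1 = 12.
Given d = 8, check d ≤ 12: YES.
Slack = (n − k + 1) − d = 4.
The code is NOT MDS (slack = 4 > 0).
Description: the claimed parameters are [21, 10, 8]_9; such a code would be non-MDS.


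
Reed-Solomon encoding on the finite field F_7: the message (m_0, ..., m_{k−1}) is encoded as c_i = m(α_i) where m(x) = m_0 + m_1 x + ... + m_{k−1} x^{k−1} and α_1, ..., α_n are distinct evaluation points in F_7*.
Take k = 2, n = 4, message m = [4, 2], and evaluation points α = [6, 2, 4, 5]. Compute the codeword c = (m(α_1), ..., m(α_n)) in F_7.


c = [2, 1, 5, 0]

Message polynomial: m(x) = 4 + 2·x (mod 7).
For each evaluation point α_i, compute m(α_i) mod 7:
  α_1 = 6: Horner steps 2 → 2, so m(6) = 2.
  α_2 = 2: Horner steps 2 → 1, so m(2) = 1.
  α_3 = 4: Horner steps 2 → 5, so m(4) = 5.
  α_4 = 5: Horner steps 2 → 0, so m(5) = 0.
Codeword c = [2, 1, 5, 0] ∈ F_7^4.


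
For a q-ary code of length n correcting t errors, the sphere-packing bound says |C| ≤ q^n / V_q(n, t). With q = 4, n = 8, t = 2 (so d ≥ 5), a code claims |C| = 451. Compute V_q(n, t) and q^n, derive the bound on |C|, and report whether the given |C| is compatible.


V_q(n, t) = 277, q^n = 65536, Hamming bound = 236, |C| = 451 > bound (violated).

Step 1: Compute V_q(n, t) = Σ_{j=0}^2 C(n, j) (q−1)^j.
  j = 0: C(8,0)·(3)^0 = 1·1 = 1.
  j = 1: C(8,1)·(3)^1 = 8·3 = 24.
  j = 2: C(8,2)·(3)^2 = 28·9 = 252.
  V_q(n, t) = 1 + 24 + 252 = 277.
Step 2: q^n = 4^8 = 65536.
Step 3: Hamming bound ⌊q^n / V_q(n,t)⌋ = ⌊65536/277⌋ = 236.
Step 4: Compare |C| = 451 to 236: violated.
The claimed |C| lies above the Hamming bound, so no 4-ary code of length 8 with d ≥ 5 can have 451 codewords.


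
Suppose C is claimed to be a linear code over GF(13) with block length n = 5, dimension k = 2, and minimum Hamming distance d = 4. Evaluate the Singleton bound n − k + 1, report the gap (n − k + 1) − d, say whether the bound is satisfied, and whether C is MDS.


Singleton RHS = n − k + 1 = 4, slack = 0, bound satisfied, MDS.

Singleton bound: d ≤ n − k + 1.
Here n = 5, k = 2, so n − k + 1 = 4.
Given d = 4, check d ≤ 4: YES.
Slack = (n − k + 1) − d = 0.
The code is MDS (slack = 0).
Description: the claimed parameters are [5, 2, 4]_13; such a code would be MDS (meets Singleton bound).
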